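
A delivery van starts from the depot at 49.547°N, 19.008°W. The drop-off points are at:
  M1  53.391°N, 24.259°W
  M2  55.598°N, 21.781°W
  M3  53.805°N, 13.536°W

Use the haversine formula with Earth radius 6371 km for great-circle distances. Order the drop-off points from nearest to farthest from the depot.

Distances from the depot:
M1 53.391°N, 24.259°W: 560.9 km
M3 53.805°N, 13.536°W: 605.1 km
M2 55.598°N, 21.781°W: 698.3 km

M1, M3, M2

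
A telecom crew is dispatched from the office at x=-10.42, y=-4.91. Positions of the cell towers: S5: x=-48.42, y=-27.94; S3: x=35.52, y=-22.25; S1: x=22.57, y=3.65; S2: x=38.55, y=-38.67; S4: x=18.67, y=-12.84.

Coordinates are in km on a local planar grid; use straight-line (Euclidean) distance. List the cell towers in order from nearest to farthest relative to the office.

Distances from the office:
S4 x=18.67, y=-12.84: 30.2 km
S1 x=22.57, y=3.65: 34.1 km
S5 x=-48.42, y=-27.94: 44.4 km
S3 x=35.52, y=-22.25: 49.1 km
S2 x=38.55, y=-38.67: 59.5 km

S4, S1, S5, S3, S2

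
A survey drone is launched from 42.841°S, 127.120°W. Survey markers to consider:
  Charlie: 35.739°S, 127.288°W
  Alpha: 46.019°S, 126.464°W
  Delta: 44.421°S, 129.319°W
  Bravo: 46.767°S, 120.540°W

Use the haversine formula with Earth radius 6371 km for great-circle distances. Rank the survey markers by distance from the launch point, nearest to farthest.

Delta, Alpha, Bravo, Charlie

Computing each great-circle distance from 42.841°S, 127.120°W:
Delta 44.421°S, 129.319°W: 249.4 km
Alpha 46.019°S, 126.464°W: 357.2 km
Bravo 46.767°S, 120.540°W: 677.9 km
Charlie 35.739°S, 127.288°W: 789.8 km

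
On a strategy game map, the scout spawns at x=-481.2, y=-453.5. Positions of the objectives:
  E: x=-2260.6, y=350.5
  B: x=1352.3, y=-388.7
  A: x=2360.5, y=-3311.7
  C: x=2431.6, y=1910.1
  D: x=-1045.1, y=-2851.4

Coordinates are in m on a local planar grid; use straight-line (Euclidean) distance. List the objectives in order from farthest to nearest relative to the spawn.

A, C, D, E, B

Distances from the spawn:
A x=2360.5, y=-3311.7: 4030.5 m
C x=2431.6, y=1910.1: 3751.1 m
D x=-1045.1, y=-2851.4: 2463.3 m
E x=-2260.6, y=350.5: 1952.6 m
B x=1352.3, y=-388.7: 1834.6 m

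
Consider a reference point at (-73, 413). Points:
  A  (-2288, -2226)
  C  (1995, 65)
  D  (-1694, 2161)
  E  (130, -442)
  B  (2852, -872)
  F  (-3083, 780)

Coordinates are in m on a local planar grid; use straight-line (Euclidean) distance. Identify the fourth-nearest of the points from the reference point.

F

Distances from the reference point ((-73, 413)):
E: 878.8 m
C: 2097.1 m
D: 2383.9 m
F: 3032.3 m
B: 3194.8 m
A: 3445.4 m
The fourth-nearest is F at 3032.3 m.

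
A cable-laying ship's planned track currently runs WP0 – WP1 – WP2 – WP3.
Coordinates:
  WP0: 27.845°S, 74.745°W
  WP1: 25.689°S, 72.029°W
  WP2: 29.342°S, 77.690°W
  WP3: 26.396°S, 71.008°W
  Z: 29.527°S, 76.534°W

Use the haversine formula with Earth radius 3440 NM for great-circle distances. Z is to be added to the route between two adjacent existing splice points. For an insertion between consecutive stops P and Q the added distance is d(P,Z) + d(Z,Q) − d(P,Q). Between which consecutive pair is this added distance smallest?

between WP2 and WP3

Added distance for inserting Z between each consecutive pair:
WP0–WP1: 275.7 NM
WP1–WP2: 21.2 NM
WP2–WP3: 13.3 NM
Smallest added distance is 13.3 NM, inserting between WP2 and WP3.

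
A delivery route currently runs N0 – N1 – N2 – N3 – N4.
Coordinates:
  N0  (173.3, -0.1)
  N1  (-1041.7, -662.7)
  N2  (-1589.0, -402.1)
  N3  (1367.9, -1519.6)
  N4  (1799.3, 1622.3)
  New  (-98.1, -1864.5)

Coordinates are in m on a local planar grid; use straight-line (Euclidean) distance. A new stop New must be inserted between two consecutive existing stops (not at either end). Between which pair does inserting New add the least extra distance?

between N2 and N3

Added distance for inserting New between each consecutive pair:
N0–N1: 2028.1 m
N1–N2: 3010.2 m
N2–N3: 433.4 m
N3–N4: 2304.3 m
Smallest added distance is 433.4 m, inserting between N2 and N3.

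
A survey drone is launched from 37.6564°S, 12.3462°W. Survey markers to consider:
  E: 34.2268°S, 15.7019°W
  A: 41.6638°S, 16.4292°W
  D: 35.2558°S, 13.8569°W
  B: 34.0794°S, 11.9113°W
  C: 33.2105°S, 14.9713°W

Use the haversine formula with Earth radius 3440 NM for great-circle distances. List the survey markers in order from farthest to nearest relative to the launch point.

A, C, E, B, D

Distance from the launch point at 37.6564°S, 12.3462°W to each:
A 41.6638°S, 16.4292°W: 305.7 NM
C 33.2105°S, 14.9713°W: 296.2 NM
E 34.2268°S, 15.7019°W: 262.6 NM
B 34.0794°S, 11.9113°W: 215.8 NM
D 35.2558°S, 13.8569°W: 161.5 NM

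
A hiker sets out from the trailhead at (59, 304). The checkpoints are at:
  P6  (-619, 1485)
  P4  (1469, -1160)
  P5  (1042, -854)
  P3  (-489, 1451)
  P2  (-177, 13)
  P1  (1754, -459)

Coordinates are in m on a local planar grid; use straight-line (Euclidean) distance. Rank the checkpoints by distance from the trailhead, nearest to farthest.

Computing each straight-line distance from (59, 304):
P2 (-177, 13): 374.7 m
P3 (-489, 1451): 1271.2 m
P6 (-619, 1485): 1361.8 m
P5 (1042, -854): 1519.0 m
P1 (1754, -459): 1858.8 m
P4 (1469, -1160): 2032.6 m

P2, P3, P6, P5, P1, P4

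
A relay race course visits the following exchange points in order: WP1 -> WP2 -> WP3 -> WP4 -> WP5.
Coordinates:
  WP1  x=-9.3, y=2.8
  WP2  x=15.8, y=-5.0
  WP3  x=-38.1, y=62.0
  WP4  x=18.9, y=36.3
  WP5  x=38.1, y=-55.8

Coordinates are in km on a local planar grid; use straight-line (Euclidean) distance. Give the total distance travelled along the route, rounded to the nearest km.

269 km

Leg distances:
WP1→WP2: 26.3 km  (cumulative 26.3 km)
WP2→WP3: 86.0 km  (cumulative 112.3 km)
WP3→WP4: 62.5 km  (cumulative 174.8 km)
WP4→WP5: 94.1 km  (cumulative 268.9 km)
Total route length ≈ 269 km.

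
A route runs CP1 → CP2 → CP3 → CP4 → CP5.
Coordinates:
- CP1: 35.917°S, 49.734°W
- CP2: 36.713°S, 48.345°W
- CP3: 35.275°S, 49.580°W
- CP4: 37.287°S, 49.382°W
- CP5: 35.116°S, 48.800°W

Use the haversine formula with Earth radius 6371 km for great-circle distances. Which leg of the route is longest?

CP4–CP5

Leg distances:
CP1→CP2: 152.7 km
CP2→CP3: 194.7 km
CP3→CP4: 224.4 km
CP4→CP5: 247.0 km
The longest leg is CP4–CP5 at 247.0 km.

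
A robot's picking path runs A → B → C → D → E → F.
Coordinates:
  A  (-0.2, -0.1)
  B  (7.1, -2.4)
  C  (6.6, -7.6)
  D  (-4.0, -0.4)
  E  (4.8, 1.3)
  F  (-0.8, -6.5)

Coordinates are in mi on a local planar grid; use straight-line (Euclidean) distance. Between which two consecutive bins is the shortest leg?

Leg distances:
A→B: 7.7 mi
B→C: 5.2 mi
C→D: 12.8 mi
D→E: 9.0 mi
E→F: 9.6 mi
The shortest leg is B–C at 5.2 mi.

B–C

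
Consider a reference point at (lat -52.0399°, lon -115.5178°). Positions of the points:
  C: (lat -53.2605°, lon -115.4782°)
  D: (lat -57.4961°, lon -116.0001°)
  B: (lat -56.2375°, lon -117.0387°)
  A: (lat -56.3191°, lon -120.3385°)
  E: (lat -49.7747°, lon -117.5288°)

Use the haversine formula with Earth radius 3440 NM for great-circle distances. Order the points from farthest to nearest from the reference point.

D, A, B, E, C

Computing each great-circle distance from (lat -52.0399°, lon -115.5178°):
D (lat -57.4961°, lon -116.0001°): 328.0 NM
A (lat -56.3191°, lon -120.3385°): 307.6 NM
B (lat -56.2375°, lon -117.0387°): 257.6 NM
E (lat -49.7747°, lon -117.5288°): 155.8 NM
C (lat -53.2605°, lon -115.4782°): 73.3 NM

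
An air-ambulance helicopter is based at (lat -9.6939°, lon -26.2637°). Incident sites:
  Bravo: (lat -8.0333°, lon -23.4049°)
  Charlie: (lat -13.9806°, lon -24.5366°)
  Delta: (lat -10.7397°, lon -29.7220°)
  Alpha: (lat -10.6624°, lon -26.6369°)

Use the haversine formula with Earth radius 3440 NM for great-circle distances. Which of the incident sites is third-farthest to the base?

Bravo

Distance to each, sorted:
Charlie: 276.6 NM
Delta: 213.8 NM
Bravo: 196.7 NM
Alpha: 62.2 NM
The third-farthest is Bravo at 196.7 NM.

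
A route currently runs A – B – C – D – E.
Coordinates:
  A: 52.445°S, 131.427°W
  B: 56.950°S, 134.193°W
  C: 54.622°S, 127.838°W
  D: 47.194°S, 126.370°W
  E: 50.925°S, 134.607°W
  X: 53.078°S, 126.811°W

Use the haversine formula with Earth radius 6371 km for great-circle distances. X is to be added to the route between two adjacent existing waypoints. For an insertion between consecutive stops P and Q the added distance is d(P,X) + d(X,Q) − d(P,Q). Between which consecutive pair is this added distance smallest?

between C and D

Added distance for inserting X between each consecutive pair:
A–B: 424.2 km
B–C: 347.7 km
C–D: 7.2 km
D–E: 510.6 km
Smallest added distance is 7.2 km, inserting between C and D.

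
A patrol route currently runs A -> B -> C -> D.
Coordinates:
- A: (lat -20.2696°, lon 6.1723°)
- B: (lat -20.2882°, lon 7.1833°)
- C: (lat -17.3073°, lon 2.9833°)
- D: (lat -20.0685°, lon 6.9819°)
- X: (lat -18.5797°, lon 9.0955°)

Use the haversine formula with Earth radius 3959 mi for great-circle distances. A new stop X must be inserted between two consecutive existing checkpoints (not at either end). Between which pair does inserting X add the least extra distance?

Added distance for inserting X between each consecutive pair:
A–B: 329.5 mi
B–C: 239.6 mi
C–D: 259.4 mi
Smallest added distance is 239.6 mi, inserting between B and C.

between B and C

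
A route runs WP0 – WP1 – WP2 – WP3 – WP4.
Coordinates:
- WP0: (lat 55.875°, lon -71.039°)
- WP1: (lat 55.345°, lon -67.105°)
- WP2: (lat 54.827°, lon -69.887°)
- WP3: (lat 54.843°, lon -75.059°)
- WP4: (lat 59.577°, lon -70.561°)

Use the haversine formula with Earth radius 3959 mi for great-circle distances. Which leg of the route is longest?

Leg distances:
WP0→WP1: 157.8 mi
WP1→WP2: 115.7 mi
WP2→WP3: 205.8 mi
WP3→WP4: 367.7 mi
The longest leg is WP3–WP4 at 367.7 mi.

WP3–WP4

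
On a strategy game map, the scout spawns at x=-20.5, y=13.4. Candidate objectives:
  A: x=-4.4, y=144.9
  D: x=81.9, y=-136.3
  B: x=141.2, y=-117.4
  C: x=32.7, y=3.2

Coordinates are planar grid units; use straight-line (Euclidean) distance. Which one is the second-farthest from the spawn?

Distance to each, sorted:
B: 208.0
D: 181.4
A: 132.5
C: 54.2
The second-farthest is D at 181.4.

D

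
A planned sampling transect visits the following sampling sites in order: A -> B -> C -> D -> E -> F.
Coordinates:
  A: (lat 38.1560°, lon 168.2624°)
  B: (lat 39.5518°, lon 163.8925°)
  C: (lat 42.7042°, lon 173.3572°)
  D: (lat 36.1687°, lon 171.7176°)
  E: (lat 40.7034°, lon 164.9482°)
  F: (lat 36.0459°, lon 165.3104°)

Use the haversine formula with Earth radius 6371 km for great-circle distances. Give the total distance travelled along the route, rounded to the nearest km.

3309 km

Leg distances:
A→B: 408.9 km  (cumulative 408.9 km)
B→C: 866.1 km  (cumulative 1275.1 km)
C→D: 740.2 km  (cumulative 2015.2 km)
D→E: 775.4 km  (cumulative 2790.6 km)
E→F: 518.9 km  (cumulative 3309.5 km)
Total route length ≈ 3309 km.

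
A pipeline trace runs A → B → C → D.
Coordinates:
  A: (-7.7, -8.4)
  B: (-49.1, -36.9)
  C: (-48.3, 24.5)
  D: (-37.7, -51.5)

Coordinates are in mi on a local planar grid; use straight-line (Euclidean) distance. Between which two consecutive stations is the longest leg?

Leg distances:
A→B: 50.3 mi
B→C: 61.4 mi
C→D: 76.7 mi
The longest leg is C–D at 76.7 mi.

C–D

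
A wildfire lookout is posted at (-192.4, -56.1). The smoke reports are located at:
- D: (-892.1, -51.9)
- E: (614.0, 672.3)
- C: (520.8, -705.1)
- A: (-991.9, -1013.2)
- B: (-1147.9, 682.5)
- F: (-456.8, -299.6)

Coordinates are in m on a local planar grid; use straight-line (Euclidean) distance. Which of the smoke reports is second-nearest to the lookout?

Distances from the lookout ((-192.4, -56.1)):
F: 359.4 m
D: 699.7 m
C: 964.3 m
E: 1086.7 m
B: 1207.7 m
A: 1247.1 m
The second-nearest is D at 699.7 m.

D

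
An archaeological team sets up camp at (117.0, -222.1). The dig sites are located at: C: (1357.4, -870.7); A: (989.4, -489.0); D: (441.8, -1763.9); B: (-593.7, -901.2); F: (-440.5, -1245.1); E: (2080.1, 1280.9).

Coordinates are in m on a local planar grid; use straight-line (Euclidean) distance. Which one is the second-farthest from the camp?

Distance to each, sorted:
E: 2472.4 m
D: 1575.6 m
C: 1399.7 m
F: 1165.0 m
B: 983.0 m
A: 912.3 m
The second-farthest is D at 1575.6 m.

D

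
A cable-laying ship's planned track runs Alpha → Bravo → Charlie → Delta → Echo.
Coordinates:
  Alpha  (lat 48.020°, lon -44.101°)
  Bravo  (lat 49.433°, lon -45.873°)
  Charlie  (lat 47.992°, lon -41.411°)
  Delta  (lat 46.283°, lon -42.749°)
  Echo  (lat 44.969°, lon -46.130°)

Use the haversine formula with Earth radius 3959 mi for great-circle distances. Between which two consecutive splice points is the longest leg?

Leg distances:
Alpha→Bravo: 126.7 mi
Bravo→Charlie: 226.4 mi
Charlie→Delta: 133.8 mi
Delta→Echo: 186.9 mi
The longest leg is Bravo–Charlie at 226.4 mi.

Bravo–Charlie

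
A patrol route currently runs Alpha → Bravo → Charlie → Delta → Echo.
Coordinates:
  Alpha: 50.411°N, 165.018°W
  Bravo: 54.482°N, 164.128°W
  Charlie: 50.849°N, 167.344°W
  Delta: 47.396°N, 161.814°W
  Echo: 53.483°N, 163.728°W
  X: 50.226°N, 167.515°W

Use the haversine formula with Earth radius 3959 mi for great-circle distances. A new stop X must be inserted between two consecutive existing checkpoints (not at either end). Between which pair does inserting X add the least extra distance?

between Charlie and Delta

Added distance for inserting X between each consecutive pair:
Alpha–Bravo: 154.0 mi
Bravo–Charlie: 85.7 mi
Charlie–Delta: 23.0 mi
Delta–Echo: 172.8 mi
Smallest added distance is 23.0 mi, inserting between Charlie and Delta.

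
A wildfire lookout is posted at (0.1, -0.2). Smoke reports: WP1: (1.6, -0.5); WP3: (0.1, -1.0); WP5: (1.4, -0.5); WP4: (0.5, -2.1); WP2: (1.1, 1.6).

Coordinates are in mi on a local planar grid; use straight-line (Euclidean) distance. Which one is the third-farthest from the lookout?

WP1

Distances from the lookout ((0.1, -0.2)):
WP2: 2.1 mi
WP4: 1.9 mi
WP1: 1.5 mi
WP5: 1.3 mi
WP3: 0.8 mi
The third-farthest is WP1 at 1.5 mi.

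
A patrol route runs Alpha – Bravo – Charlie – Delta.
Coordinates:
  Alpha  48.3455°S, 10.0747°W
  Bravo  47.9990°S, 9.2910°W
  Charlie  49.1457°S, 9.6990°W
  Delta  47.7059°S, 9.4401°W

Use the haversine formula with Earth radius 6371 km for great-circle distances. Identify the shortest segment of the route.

Alpha–Bravo

Leg distances:
Alpha→Bravo: 69.7 km
Bravo→Charlie: 131.0 km
Charlie→Delta: 161.2 km
The shortest leg is Alpha–Bravo at 69.7 km.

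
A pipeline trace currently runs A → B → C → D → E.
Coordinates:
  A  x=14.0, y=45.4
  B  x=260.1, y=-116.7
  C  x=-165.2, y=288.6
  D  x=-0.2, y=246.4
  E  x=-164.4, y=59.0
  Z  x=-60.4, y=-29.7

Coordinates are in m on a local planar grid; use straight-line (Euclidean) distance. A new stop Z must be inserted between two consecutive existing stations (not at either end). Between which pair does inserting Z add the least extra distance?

between B and C

Added distance for inserting Z between each consecutive pair:
A–B: 143.1 m
B–C: 79.7 m
C–D: 447.4 m
D–E: 170.1 m
Smallest added distance is 79.7 m, inserting between B and C.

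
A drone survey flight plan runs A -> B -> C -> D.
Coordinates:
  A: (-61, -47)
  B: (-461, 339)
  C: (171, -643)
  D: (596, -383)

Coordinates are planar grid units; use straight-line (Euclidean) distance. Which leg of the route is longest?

Leg distances:
A→B: 555.9
B→C: 1167.8
C→D: 498.2
The longest leg is B–C at 1167.8.

B–C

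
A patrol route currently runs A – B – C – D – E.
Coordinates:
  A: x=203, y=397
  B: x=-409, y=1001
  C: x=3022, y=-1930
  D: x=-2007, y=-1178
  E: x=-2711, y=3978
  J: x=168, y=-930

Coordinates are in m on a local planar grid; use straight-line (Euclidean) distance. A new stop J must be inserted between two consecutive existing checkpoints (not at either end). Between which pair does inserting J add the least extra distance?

between C and D

Added distance for inserting J between each consecutive pair:
A–B: 2483.0 m
B–C: 527.0 m
C–D: 128.3 m
D–E: 2675.3 m
Smallest added distance is 128.3 m, inserting between C and D.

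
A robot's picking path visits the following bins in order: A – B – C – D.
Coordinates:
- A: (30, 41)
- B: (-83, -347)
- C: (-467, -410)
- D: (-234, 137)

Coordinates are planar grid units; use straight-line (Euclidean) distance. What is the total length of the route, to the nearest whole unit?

1388

Leg distances:
A→B: 404.1  (cumulative 404.1)
B→C: 389.1  (cumulative 793.3)
C→D: 594.6  (cumulative 1387.8)
Total route length ≈ 1388.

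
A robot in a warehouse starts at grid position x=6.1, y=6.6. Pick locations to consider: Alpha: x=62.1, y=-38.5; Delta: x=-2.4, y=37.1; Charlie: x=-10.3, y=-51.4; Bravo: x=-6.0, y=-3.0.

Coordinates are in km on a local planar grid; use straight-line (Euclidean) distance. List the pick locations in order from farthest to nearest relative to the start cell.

Alpha, Charlie, Delta, Bravo

Computing each straight-line distance from x=6.1, y=6.6:
Alpha x=62.1, y=-38.5: 71.9 km
Charlie x=-10.3, y=-51.4: 60.3 km
Delta x=-2.4, y=37.1: 31.7 km
Bravo x=-6.0, y=-3.0: 15.4 km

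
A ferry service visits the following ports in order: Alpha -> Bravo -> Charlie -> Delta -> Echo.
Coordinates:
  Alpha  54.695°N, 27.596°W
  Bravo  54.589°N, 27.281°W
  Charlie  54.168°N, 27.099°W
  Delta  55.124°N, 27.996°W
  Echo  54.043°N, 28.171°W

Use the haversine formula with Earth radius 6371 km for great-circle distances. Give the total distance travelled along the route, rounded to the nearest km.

313 km

Leg distances:
Alpha→Bravo: 23.4 km  (cumulative 23.4 km)
Bravo→Charlie: 48.3 km  (cumulative 71.7 km)
Charlie→Delta: 121.0 km  (cumulative 192.7 km)
Delta→Echo: 120.7 km  (cumulative 313.4 km)
Total route length ≈ 313 km.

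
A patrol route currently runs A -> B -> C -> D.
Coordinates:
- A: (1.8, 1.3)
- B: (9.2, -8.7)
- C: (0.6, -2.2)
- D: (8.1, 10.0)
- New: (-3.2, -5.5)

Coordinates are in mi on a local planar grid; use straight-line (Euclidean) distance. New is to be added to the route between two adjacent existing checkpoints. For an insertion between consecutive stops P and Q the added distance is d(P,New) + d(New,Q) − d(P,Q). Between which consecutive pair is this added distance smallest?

Added distance for inserting New between each consecutive pair:
A–B: 8.8 mi
B–C: 7.1 mi
C–D: 9.9 mi
Smallest added distance is 7.1 mi, inserting between B and C.

between B and C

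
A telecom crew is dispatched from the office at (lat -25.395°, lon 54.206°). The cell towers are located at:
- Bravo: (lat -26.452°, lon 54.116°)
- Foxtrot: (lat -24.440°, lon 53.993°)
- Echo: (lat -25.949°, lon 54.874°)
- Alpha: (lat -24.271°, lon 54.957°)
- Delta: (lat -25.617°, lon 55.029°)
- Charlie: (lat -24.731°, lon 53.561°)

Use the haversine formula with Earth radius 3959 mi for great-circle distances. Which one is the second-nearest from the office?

Distances from the office ((lat -25.395°, lon 54.206°)):
Delta: 53.6 mi
Echo: 56.5 mi
Charlie: 61.1 mi
Foxtrot: 67.3 mi
Bravo: 73.2 mi
Alpha: 90.8 mi
The second-nearest is Echo at 56.5 mi.

Echo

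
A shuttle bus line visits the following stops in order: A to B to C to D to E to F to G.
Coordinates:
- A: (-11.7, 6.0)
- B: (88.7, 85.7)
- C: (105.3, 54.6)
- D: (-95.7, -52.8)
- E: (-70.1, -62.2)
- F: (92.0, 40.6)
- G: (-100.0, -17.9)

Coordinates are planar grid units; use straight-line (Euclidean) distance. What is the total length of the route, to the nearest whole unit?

811

Leg distances:
A→B: 128.2  (cumulative 128.2)
B→C: 35.3  (cumulative 163.4)
C→D: 227.9  (cumulative 391.3)
D→E: 27.3  (cumulative 418.6)
E→F: 191.9  (cumulative 610.6)
F→G: 200.7  (cumulative 811.3)
Total route length ≈ 811.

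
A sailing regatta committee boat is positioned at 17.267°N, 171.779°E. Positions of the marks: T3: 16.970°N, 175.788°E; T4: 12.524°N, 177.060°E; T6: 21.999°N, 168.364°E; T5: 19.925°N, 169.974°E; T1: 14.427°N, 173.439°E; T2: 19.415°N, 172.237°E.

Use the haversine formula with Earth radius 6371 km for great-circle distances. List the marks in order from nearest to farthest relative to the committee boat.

T2, T5, T1, T3, T6, T4

Distance from the committee boat at 17.267°N, 171.779°E to each:
T2 19.415°N, 172.237°E: 243.7 km
T5 19.925°N, 169.974°E: 351.5 km
T1 14.427°N, 173.439°E: 362.3 km
T3 16.970°N, 175.788°E: 427.3 km
T6 21.999°N, 168.364°E: 636.1 km
T4 12.524°N, 177.060°E: 774.6 km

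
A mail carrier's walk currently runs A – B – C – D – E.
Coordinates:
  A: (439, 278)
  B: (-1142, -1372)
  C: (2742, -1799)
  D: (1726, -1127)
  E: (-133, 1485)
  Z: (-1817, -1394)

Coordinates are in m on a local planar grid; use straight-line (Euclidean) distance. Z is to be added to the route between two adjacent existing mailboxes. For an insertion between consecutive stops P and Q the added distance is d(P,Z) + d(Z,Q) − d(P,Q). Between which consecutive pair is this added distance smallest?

Added distance for inserting Z between each consecutive pair:
A–B: 1198.2 m
B–C: 1344.9 m
C–D: 6911.9 m
D–E: 3682.4 m
Smallest added distance is 1198.2 m, inserting between A and B.

between A and B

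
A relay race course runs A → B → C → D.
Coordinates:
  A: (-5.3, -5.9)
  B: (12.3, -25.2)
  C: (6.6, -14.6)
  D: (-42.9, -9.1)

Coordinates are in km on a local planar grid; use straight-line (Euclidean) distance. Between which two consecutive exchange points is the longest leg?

C–D

Leg distances:
A→B: 26.1 km
B→C: 12.0 km
C→D: 49.8 km
The longest leg is C–D at 49.8 km.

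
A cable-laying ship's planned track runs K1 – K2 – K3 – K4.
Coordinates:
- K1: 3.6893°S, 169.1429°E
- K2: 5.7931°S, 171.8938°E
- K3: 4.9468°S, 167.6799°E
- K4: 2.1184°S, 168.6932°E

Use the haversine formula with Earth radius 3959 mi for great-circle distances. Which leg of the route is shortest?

Leg distances:
K1→K2: 238.8 mi
K2→K3: 295.7 mi
K3→K4: 207.6 mi
The shortest leg is K3–K4 at 207.6 mi.

K3–K4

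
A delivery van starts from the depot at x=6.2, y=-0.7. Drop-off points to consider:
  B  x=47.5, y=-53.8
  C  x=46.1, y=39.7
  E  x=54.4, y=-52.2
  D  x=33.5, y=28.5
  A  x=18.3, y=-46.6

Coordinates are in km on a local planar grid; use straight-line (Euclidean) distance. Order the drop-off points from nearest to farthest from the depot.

D, A, C, B, E

Computing each straight-line distance from x=6.2, y=-0.7:
D x=33.5, y=28.5: 40.0 km
A x=18.3, y=-46.6: 47.5 km
C x=46.1, y=39.7: 56.8 km
B x=47.5, y=-53.8: 67.3 km
E x=54.4, y=-52.2: 70.5 km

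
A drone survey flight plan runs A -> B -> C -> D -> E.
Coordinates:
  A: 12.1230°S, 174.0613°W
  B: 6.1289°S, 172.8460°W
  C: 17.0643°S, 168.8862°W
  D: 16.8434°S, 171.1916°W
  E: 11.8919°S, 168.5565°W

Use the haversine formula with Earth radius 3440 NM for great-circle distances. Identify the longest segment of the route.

B–C

Leg distances:
A→B: 367.0 NM
B→C: 696.5 NM
C→D: 133.1 NM
D→E: 334.4 NM
The longest leg is B–C at 696.5 NM.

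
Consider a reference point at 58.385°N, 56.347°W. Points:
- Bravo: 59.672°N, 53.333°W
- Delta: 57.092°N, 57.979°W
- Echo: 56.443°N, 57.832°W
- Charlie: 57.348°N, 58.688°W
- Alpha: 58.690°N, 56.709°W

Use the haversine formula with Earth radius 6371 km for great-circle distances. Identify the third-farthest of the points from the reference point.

Charlie

Distances from the reference point (58.385°N, 56.347°W):
Echo: 233.5 km
Bravo: 224.1 km
Charlie: 180.2 km
Delta: 173.4 km
Alpha: 39.9 km
The third-farthest is Charlie at 180.2 km.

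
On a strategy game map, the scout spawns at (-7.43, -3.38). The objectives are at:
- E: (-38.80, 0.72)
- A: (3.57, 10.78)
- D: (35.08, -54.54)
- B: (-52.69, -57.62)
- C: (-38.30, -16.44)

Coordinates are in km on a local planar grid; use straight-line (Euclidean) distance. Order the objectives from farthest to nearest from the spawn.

Distances from the spawn:
B (-52.69, -57.62): 70.6 km
D (35.08, -54.54): 66.5 km
C (-38.30, -16.44): 33.5 km
E (-38.80, 0.72): 31.6 km
A (3.57, 10.78): 17.9 km

B, D, C, E, A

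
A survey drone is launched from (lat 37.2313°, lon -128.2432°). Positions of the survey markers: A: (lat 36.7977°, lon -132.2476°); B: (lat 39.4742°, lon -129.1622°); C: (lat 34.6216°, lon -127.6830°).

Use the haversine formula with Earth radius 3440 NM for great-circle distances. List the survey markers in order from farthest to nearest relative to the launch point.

A, C, B

Distance from the launch point at (lat 37.2313°, lon -128.2432°) to each:
A (lat 36.7977°, lon -132.2476°): 193.7 NM
C (lat 34.6216°, lon -127.6830°): 159.0 NM
B (lat 39.4742°, lon -129.1622°): 141.4 NM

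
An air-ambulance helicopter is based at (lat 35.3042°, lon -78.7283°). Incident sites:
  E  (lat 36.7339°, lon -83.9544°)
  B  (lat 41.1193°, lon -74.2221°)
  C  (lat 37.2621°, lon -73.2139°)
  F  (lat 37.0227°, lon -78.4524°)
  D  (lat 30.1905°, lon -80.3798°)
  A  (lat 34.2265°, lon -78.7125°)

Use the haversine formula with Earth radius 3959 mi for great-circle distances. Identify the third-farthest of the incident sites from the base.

C

Distance to each, sorted:
B: 470.3 mi
D: 366.1 mi
C: 335.6 mi
E: 308.3 mi
F: 119.7 mi
A: 74.5 mi
The third-farthest is C at 335.6 mi.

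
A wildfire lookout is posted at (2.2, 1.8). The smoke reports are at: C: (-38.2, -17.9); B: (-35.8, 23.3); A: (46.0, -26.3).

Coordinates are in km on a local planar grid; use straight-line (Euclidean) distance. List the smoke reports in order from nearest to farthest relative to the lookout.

B, C, A

Distances from the lookout:
B (-35.8, 23.3): 43.7 km
C (-38.2, -17.9): 44.9 km
A (46.0, -26.3): 52.0 km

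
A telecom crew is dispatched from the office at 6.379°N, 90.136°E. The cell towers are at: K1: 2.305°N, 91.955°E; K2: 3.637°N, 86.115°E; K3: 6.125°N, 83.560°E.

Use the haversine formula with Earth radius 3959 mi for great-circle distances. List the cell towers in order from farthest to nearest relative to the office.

Distance from the office at 6.379°N, 90.136°E to each:
K3 6.125°N, 83.560°E: 452.0 mi
K2 3.637°N, 86.115°E: 335.4 mi
K1 2.305°N, 91.955°E: 308.1 mi

K3, K2, K1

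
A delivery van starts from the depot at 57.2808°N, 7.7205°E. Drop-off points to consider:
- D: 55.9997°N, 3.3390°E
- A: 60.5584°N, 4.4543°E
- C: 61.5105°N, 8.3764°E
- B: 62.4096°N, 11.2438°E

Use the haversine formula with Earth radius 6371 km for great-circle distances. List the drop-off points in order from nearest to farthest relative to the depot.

D, A, C, B

Distance from the depot at 57.2808°N, 7.7205°E to each:
D 55.9997°N, 3.3390°E: 303.3 km
A 60.5584°N, 4.4543°E: 409.7 km
C 61.5105°N, 8.3764°E: 471.8 km
B 62.4096°N, 11.2438°E: 603.1 km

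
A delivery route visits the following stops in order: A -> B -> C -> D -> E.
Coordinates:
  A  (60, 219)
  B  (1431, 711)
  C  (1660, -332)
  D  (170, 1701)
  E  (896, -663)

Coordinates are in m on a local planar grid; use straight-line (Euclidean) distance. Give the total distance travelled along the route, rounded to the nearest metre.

7518 m

Leg distances:
A→B: 1456.6 m  (cumulative 1456.6 m)
B→C: 1067.8 m  (cumulative 2524.5 m)
C→D: 2520.6 m  (cumulative 5045.0 m)
D→E: 2473.0 m  (cumulative 7518.0 m)
Total route length ≈ 7518 m.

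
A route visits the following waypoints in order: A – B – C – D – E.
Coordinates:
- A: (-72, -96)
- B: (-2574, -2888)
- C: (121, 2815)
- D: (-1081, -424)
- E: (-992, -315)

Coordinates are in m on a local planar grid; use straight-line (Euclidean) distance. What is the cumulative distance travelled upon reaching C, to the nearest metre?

Leg distances:
A→B: 3749.0 m  (cumulative 3749.0 m)
B→C: 6307.7 m  (cumulative 10056.7 m)
Cumulative distance at C ≈ 10057 m.

10057 m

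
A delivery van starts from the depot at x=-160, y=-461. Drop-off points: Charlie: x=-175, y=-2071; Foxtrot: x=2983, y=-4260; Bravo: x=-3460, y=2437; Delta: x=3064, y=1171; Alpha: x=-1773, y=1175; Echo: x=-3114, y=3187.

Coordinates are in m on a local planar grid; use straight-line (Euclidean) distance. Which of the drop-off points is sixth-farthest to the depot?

Charlie

Distances from the depot (x=-160, y=-461):
Foxtrot: 4930.6 m
Echo: 4694.0 m
Bravo: 4391.9 m
Delta: 3613.5 m
Alpha: 2297.4 m
Charlie: 1610.1 m
The sixth-farthest is Charlie at 1610.1 m.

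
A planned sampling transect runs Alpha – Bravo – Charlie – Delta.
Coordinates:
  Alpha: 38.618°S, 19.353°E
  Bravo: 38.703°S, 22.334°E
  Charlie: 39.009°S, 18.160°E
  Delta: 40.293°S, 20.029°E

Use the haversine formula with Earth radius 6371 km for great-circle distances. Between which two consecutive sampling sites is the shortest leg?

Leg distances:
Alpha→Bravo: 259.0 km
Bravo→Charlie: 363.0 km
Charlie→Delta: 214.4 km
The shortest leg is Charlie–Delta at 214.4 km.

Charlie–Delta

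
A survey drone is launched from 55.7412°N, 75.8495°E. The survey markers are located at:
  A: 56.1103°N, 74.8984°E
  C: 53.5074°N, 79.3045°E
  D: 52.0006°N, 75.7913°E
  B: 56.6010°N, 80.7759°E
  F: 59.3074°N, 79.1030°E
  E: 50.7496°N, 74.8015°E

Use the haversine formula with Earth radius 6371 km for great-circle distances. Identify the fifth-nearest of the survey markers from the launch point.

Distances from the launch point (55.7412°N, 75.8495°E):
A: 72.1 km
B: 319.5 km
C: 333.3 km
D: 416.0 km
F: 441.4 km
E: 559.4 km
The fifth-nearest is F at 441.4 km.

F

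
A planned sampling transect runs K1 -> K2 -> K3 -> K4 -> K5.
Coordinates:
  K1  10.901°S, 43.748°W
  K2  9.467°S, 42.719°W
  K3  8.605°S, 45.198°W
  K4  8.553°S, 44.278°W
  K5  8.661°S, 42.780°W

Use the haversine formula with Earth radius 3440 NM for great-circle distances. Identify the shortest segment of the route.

Leg distances:
K1→K2: 105.4 NM
K2→K3: 155.8 NM
K3→K4: 54.7 NM
K4→K5: 89.2 NM
The shortest leg is K3–K4 at 54.7 NM.

K3–K4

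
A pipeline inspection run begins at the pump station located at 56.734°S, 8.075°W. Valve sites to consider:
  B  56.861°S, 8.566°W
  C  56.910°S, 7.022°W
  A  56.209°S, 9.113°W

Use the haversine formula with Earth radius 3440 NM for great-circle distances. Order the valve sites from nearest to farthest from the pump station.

B, C, A

Distances from the pump station:
B 56.861°S, 8.566°W: 17.9 NM
C 56.910°S, 7.022°W: 36.2 NM
A 56.209°S, 9.113°W: 46.7 NM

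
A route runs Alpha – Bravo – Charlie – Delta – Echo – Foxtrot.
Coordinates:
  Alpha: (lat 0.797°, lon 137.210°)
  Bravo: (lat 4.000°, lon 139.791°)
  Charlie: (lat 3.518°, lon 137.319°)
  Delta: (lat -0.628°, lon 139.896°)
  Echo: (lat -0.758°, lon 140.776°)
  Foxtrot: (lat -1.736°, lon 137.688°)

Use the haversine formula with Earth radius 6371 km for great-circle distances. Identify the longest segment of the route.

Leg distances:
Alpha→Bravo: 457.2 km
Bravo→Charlie: 279.5 km
Charlie→Delta: 542.7 km
Delta→Echo: 98.9 km
Echo→Foxtrot: 360.1 km
The longest leg is Charlie–Delta at 542.7 km.

Charlie–Delta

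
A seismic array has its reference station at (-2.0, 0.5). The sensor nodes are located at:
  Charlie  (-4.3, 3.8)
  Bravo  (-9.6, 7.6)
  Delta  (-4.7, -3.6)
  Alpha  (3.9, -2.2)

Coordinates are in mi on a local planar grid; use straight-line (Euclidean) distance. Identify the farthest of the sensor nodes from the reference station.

Distance to each, sorted:
Bravo: 10.4 mi
Alpha: 6.5 mi
Delta: 4.9 mi
Charlie: 4.0 mi
The farthest is Bravo at 10.4 mi.

Bravo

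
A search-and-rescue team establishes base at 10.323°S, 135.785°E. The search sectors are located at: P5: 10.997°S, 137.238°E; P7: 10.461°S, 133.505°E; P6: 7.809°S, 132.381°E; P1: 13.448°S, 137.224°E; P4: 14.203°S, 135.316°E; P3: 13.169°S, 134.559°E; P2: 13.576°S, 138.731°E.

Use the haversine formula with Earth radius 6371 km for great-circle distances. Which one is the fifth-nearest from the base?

P4

Distance to each, sorted:
P5: 175.6 km
P7: 249.8 km
P3: 343.4 km
P1: 381.1 km
P4: 434.4 km
P6: 466.7 km
P2: 483.2 km
The fifth-nearest is P4 at 434.4 km.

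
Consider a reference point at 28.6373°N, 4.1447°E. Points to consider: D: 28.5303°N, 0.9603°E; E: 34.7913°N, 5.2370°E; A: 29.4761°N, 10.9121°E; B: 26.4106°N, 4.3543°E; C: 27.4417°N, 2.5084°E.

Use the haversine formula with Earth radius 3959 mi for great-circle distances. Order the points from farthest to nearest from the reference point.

E, A, D, B, C

Computing each great-circle distance from 28.6373°N, 4.1447°E:
E 34.7913°N, 5.2370°E: 430.0 mi
A 29.4761°N, 10.9121°E: 412.8 mi
D 28.5303°N, 0.9603°E: 193.4 mi
B 26.4106°N, 4.3543°E: 154.4 mi
C 27.4417°N, 2.5084°E: 129.5 mi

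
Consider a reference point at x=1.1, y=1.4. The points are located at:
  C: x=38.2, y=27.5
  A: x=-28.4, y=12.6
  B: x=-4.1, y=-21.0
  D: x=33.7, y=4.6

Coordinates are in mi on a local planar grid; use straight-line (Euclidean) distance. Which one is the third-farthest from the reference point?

Distances from the reference point (x=1.1, y=1.4):
C: 45.4 mi
D: 32.8 mi
A: 31.6 mi
B: 23.0 mi
The third-farthest is A at 31.6 mi.

A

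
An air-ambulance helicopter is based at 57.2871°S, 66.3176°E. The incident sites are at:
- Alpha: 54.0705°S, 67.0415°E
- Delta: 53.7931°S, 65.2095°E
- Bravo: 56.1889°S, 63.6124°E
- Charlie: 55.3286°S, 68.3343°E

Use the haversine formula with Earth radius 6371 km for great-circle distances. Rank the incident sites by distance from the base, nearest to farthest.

Distance from the base at 57.2871°S, 66.3176°E to each:
Bravo 56.1889°S, 63.6124°E: 205.2 km
Charlie 55.3286°S, 68.3343°E: 250.8 km
Alpha 54.0705°S, 67.0415°E: 360.5 km
Delta 53.7931°S, 65.2095°E: 394.7 km

Bravo, Charlie, Alpha, Delta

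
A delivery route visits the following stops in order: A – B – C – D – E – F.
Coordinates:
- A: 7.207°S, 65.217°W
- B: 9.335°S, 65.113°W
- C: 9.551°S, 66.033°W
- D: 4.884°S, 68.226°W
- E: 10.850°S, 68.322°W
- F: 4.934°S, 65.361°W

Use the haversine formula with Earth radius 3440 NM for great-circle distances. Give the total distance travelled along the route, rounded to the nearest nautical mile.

Leg distances:
A→B: 127.9 NM  (cumulative 127.9 NM)
B→C: 56.0 NM  (cumulative 183.9 NM)
C→D: 309.1 NM  (cumulative 493.1 NM)
D→E: 358.2 NM  (cumulative 851.3 NM)
E→F: 396.4 NM  (cumulative 1247.7 NM)
Total route length ≈ 1248 NM.

1248 NM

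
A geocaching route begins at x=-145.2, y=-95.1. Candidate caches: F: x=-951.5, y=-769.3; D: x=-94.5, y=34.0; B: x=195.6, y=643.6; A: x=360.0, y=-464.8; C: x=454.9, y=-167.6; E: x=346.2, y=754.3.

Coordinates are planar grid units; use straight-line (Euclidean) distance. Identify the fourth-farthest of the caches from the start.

Distance to each, sorted:
F: 1051.0
E: 981.3
B: 813.5
A: 626.0
C: 604.5
D: 138.7
The fourth-farthest is A at 626.0.

A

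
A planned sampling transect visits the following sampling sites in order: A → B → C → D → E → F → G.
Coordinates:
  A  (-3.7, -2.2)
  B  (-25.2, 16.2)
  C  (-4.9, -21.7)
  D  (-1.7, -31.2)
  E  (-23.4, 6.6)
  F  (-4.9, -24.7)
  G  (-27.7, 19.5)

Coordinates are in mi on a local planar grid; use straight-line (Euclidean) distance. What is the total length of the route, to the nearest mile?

211 mi

Leg distances:
A→B: 28.3 mi  (cumulative 28.3 mi)
B→C: 43.0 mi  (cumulative 71.3 mi)
C→D: 10.0 mi  (cumulative 81.3 mi)
D→E: 43.6 mi  (cumulative 124.9 mi)
E→F: 36.4 mi  (cumulative 161.3 mi)
F→G: 49.7 mi  (cumulative 211.0 mi)
Total route length ≈ 211 mi.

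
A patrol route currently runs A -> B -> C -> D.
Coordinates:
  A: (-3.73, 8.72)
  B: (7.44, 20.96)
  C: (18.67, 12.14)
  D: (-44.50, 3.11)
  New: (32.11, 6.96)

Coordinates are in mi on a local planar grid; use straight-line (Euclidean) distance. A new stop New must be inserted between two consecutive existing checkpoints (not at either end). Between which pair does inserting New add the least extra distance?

between C and D

Added distance for inserting New between each consecutive pair:
A–B: 47.7 mi
B–C: 28.5 mi
C–D: 27.3 mi
Smallest added distance is 27.3 mi, inserting between C and D.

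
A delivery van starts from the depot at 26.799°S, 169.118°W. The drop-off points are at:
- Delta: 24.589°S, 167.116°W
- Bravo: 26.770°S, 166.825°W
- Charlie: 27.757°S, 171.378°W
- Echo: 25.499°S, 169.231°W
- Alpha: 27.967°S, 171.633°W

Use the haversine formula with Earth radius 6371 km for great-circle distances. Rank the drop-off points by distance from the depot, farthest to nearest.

Delta, Alpha, Charlie, Bravo, Echo

Distance from the depot at 26.799°S, 169.118°W to each:
Delta 24.589°S, 167.116°W: 317.2 km
Alpha 27.967°S, 171.633°W: 280.2 km
Charlie 27.757°S, 171.378°W: 247.4 km
Bravo 26.770°S, 166.825°W: 227.6 km
Echo 25.499°S, 169.231°W: 145.0 km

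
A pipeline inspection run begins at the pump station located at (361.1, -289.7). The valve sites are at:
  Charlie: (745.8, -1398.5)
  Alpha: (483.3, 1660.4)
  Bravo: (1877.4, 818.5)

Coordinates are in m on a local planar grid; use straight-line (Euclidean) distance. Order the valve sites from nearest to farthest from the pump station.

Distance from the pump station at (361.1, -289.7) to each:
Charlie (745.8, -1398.5): 1173.6 m
Bravo (1877.4, 818.5): 1878.1 m
Alpha (483.3, 1660.4): 1953.9 m

Charlie, Bravo, Alpha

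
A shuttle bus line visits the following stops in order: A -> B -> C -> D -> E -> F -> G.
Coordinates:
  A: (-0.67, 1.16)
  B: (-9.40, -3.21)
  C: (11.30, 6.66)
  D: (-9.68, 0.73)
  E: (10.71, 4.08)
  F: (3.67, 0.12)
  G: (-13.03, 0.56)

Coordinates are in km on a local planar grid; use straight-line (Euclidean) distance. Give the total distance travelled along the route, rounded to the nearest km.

100 km

Leg distances:
A→B: 9.8 km  (cumulative 9.8 km)
B→C: 22.9 km  (cumulative 32.7 km)
C→D: 21.8 km  (cumulative 54.5 km)
D→E: 20.7 km  (cumulative 75.2 km)
E→F: 8.1 km  (cumulative 83.2 km)
F→G: 16.7 km  (cumulative 99.9 km)
Total route length ≈ 100 km.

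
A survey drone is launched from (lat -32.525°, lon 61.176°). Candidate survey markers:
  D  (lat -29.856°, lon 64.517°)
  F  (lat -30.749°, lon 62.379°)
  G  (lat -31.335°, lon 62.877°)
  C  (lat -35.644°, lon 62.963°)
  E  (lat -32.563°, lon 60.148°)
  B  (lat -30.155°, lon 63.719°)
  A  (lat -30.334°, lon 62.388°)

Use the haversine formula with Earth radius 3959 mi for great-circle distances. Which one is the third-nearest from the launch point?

Distances from the launch point ((lat -32.525°, lon 61.176°)):
E: 59.9 mi
G: 129.3 mi
F: 141.7 mi
A: 167.4 mi
B: 222.1 mi
C: 238.5 mi
D: 270.2 mi
The third-nearest is F at 141.7 mi.

F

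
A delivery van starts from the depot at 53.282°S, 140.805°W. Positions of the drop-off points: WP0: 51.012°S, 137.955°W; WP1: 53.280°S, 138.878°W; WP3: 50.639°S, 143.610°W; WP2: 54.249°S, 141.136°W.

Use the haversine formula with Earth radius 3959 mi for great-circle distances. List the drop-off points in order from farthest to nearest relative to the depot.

Distances from the depot:
WP3 50.639°S, 143.610°W: 218.2 mi
WP0 51.012°S, 137.955°W: 198.0 mi
WP1 53.280°S, 138.878°W: 79.6 mi
WP2 54.249°S, 141.136°W: 68.2 mi

WP3, WP0, WP1, WP2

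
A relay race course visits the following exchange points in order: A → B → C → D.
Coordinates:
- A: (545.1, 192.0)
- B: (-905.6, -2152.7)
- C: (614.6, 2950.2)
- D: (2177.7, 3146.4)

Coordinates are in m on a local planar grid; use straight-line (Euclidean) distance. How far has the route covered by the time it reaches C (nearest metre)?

8082 m

Leg distances:
A→B: 2757.2 m  (cumulative 2757.2 m)
B→C: 5324.5 m  (cumulative 8081.7 m)
Cumulative distance at C ≈ 8082 m.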